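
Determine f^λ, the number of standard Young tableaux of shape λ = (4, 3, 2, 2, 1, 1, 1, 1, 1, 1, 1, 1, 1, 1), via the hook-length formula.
# SYT of shape (4, 3, 2, 2, 1, 1, 1, 1, 1, 1, 1, 1, 1, 1) = 2457840

Hook-length formula: f^λ = n! / Π hook(c), product over all cells c of the Young diagram. For λ = (4, 3, 2, 2, 1, 1, 1, 1, 1, 1, 1, 1, 1, 1), n = 21 boxes. Hook lengths by row (left-to-right, top-to-bottom): [17, 6, 3, 1]; [15, 4, 1]; [13, 2]; [12, 1]; [10]; [9]; [8]; [7]; [6]; [5]; [4]; [3]; [2]; [1]. Product of hooks = 20786927616000. So f^λ = 21! / 20786927616000 = 51090942171709440000 / 20786927616000 = 2457840.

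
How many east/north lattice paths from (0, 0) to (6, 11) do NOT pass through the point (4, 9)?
Number of paths = 8086

Total paths from (0, 0) to (6, 11): C(17, 6) = 12376. Paths through (4, 9): (paths (0, 0) → (4, 9)) × (paths (4, 9) → (6, 11)) = C(13, 4) · C(4, 2) = 715 · 6 = 4290. Avoidance count = 12376 − 4290 = 8086.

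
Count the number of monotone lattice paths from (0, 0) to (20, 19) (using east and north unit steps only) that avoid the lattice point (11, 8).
Number of paths = 56228511690

Total paths from (0, 0) to (20, 19): C(39, 20) = 68923264410. Paths through (11, 8): (paths (0, 0) → (11, 8)) × (paths (11, 8) → (20, 19)) = C(19, 11) · C(20, 9) = 75582 · 167960 = 12694752720. Avoidance count = 68923264410 − 12694752720 = 56228511690.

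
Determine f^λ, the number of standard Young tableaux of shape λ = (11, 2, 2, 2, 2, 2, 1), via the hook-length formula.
# SYT of shape (11, 2, 2, 2, 2, 2, 1) = 40168128

Hook-length formula: f^λ = n! / Π hook(c), product over all cells c of the Young diagram. For λ = (11, 2, 2, 2, 2, 2, 1), n = 22 boxes. Hook lengths by row (left-to-right, top-to-bottom): [17, 15, 9, 8, 7, 6, 5, 4, 3, 2, 1]; [7, 5]; [6, 4]; [5, 3]; [4, 2]; [3, 1]; [1]. Product of hooks = 27982402560000. So f^λ = 22! / 27982402560000 = 1124000727777607680000 / 27982402560000 = 40168128.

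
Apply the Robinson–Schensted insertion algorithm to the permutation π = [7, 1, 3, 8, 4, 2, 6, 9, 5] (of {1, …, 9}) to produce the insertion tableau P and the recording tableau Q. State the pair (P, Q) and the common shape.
P = [1, 2, 4, 5, 9] / [3, 6] / [7, 8];  Q = [1, 3, 4, 7, 8] / [2, 5] / [6, 9];  common shape = (5, 2, 2)

Row-insert the values π_1, π_2, … into P one at a time, bumping the leftmost entry strictly greater than the inserted value down to the next row. The recording tableau Q records, in position (i, j), the step at which that cell was added to P.
  Insert 7 (step 1): P = [7];  Q = [1]
  Insert 1 (step 2): P = [1] / [7];  Q = [1] / [2]
  Insert 3 (step 3): P = [1, 3] / [7];  Q = [1, 3] / [2]
  Insert 8 (step 4): P = [1, 3, 8] / [7];  Q = [1, 3, 4] / [2]
  Insert 4 (step 5): P = [1, 3, 4] / [7, 8];  Q = [1, 3, 4] / [2, 5]
  Insert 2 (step 6): P = [1, 2, 4] / [3, 8] / [7];  Q = [1, 3, 4] / [2, 5] / [6]
  Insert 6 (step 7): P = [1, 2, 4, 6] / [3, 8] / [7];  Q = [1, 3, 4, 7] / [2, 5] / [6]
  Insert 9 (step 8): P = [1, 2, 4, 6, 9] / [3, 8] / [7];  Q = [1, 3, 4, 7, 8] / [2, 5] / [6]
  Insert 5 (step 9): P = [1, 2, 4, 5, 9] / [3, 6] / [7, 8];  Q = [1, 3, 4, 7, 8] / [2, 5] / [6, 9]
Final shape: (5, 2, 2).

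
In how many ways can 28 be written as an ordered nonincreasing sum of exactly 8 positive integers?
p(28, 8 parts) = 434

Partitions of n into exactly k parts are in bijection with partitions of n − k into at most k parts (subtract 1 from each part). So p(28, exactly 8) = p(20, parts ≤ 8). Computing via the recurrence p(m, j) = p(m, j−1) + p(m−j, j) gives 434.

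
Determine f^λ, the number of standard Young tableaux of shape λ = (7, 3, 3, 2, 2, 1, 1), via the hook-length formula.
# SYT of shape (7, 3, 3, 2, 2, 1, 1) = 31081644

Hook-length formula: f^λ = n! / Π hook(c), product over all cells c of the Young diagram. For λ = (7, 3, 3, 2, 2, 1, 1), n = 19 boxes. Hook lengths by row (left-to-right, top-to-bottom): [13, 10, 7, 4, 3, 2, 1]; [8, 5, 2]; [7, 4, 1]; [5, 2]; [4, 1]; [2]; [1]. Product of hooks = 3913728000. So f^λ = 19! / 3913728000 = 121645100408832000 / 3913728000 = 31081644.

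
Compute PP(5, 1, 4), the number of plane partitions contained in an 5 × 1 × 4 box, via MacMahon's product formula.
PP(5, 1, 4) = 126

Evaluate the triple product over i = 1..5, j = 1..1, k = 1..4. The factors are (2/1) · (3/2) · (4/3) · (5/4) · (3/2) · (4/3) · (5/4) · (6/5) · … (20 factors total). The numerators and denominators telescope so the product is an integer; carrying out the multiplication exactly gives PP(5, 1, 4) = 126.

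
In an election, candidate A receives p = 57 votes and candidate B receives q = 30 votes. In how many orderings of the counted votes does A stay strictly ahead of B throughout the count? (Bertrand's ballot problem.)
Strict-lead orderings = 60850120780216900055016

Total orderings of the 87 votes with 57 for A: C(87, 57) = 196072611402921122399496. By the Bertrand ballot formula (Cycle Lemma / reflection principle), the number of orderings in which A is strictly ahead of B throughout is (p − q)/(p + q) · C(p + q, p) = (57 − 30)/(57 + 30) · 196072611402921122399496 = 60850120780216900055016.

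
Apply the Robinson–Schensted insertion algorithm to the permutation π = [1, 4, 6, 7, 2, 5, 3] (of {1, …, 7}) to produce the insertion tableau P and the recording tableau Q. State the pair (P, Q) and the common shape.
P = [1, 2, 3, 7] / [4, 5] / [6];  Q = [1, 2, 3, 4] / [5, 6] / [7];  common shape = (4, 2, 1)

Row-insert the values π_1, π_2, … into P one at a time, bumping the leftmost entry strictly greater than the inserted value down to the next row. The recording tableau Q records, in position (i, j), the step at which that cell was added to P.
  Insert 1 (step 1): P = [1];  Q = [1]
  Insert 4 (step 2): P = [1, 4];  Q = [1, 2]
  Insert 6 (step 3): P = [1, 4, 6];  Q = [1, 2, 3]
  Insert 7 (step 4): P = [1, 4, 6, 7];  Q = [1, 2, 3, 4]
  Insert 2 (step 5): P = [1, 2, 6, 7] / [4];  Q = [1, 2, 3, 4] / [5]
  Insert 5 (step 6): P = [1, 2, 5, 7] / [4, 6];  Q = [1, 2, 3, 4] / [5, 6]
  Insert 3 (step 7): P = [1, 2, 3, 7] / [4, 5] / [6];  Q = [1, 2, 3, 4] / [5, 6] / [7]
Final shape: (4, 2, 1).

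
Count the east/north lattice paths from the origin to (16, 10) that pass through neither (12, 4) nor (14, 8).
Number of paths = 3174715

Inclusion–exclusion. Total paths: C(26, 16) = 5311735. Through P₁: C(16, 12)·C(10, 4) = 382200. Through P₂: C(22, 14)·C(4, 2) = 1918620. Since P₁ is strictly southwest of P₂, a monotone path through both must visit P₁ then P₂; paths through both = C(16, 12)·C(6, 2)·C(4, 2) = 163800. Avoid both = 5311735 − 382200 − 1918620 + 163800 = 3174715.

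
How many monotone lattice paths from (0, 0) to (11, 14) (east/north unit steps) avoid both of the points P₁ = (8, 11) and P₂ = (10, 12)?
Number of paths = 1686060

Inclusion–exclusion. Total paths: C(25, 11) = 4457400. Through P₁: C(19, 8)·C(6, 3) = 1511640. Through P₂: C(22, 10)·C(3, 1) = 1939938. Since P₁ is strictly southwest of P₂, a monotone path through both must visit P₁ then P₂; paths through both = C(19, 8)·C(3, 2)·C(3, 1) = 680238. Avoid both = 4457400 − 1511640 − 1939938 + 680238 = 1686060.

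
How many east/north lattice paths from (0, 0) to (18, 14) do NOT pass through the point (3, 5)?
Number of paths = 398215376

Total paths from (0, 0) to (18, 14): C(32, 18) = 471435600. Paths through (3, 5): (paths (0, 0) → (3, 5)) × (paths (3, 5) → (18, 14)) = C(8, 3) · C(24, 15) = 56 · 1307504 = 73220224. Avoidance count = 471435600 − 73220224 = 398215376.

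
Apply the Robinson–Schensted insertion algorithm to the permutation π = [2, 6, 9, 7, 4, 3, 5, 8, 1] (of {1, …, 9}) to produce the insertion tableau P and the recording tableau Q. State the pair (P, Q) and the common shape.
P = [1, 3, 5, 8] / [2, 7] / [4] / [6] / [9];  Q = [1, 2, 3, 8] / [4, 7] / [5] / [6] / [9];  common shape = (4, 2, 1, 1, 1)

Row-insert the values π_1, π_2, … into P one at a time, bumping the leftmost entry strictly greater than the inserted value down to the next row. The recording tableau Q records, in position (i, j), the step at which that cell was added to P.
  Insert 2 (step 1): P = [2];  Q = [1]
  Insert 6 (step 2): P = [2, 6];  Q = [1, 2]
  Insert 9 (step 3): P = [2, 6, 9];  Q = [1, 2, 3]
  Insert 7 (step 4): P = [2, 6, 7] / [9];  Q = [1, 2, 3] / [4]
  Insert 4 (step 5): P = [2, 4, 7] / [6] / [9];  Q = [1, 2, 3] / [4] / [5]
  Insert 3 (step 6): P = [2, 3, 7] / [4] / [6] / [9];  Q = [1, 2, 3] / [4] / [5] / [6]
  Insert 5 (step 7): P = [2, 3, 5] / [4, 7] / [6] / [9];  Q = [1, 2, 3] / [4, 7] / [5] / [6]
  Insert 8 (step 8): P = [2, 3, 5, 8] / [4, 7] / [6] / [9];  Q = [1, 2, 3, 8] / [4, 7] / [5] / [6]
  Insert 1 (step 9): P = [1, 3, 5, 8] / [2, 7] / [4] / [6] / [9];  Q = [1, 2, 3, 8] / [4, 7] / [5] / [6] / [9]
Final shape: (4, 2, 1, 1, 1).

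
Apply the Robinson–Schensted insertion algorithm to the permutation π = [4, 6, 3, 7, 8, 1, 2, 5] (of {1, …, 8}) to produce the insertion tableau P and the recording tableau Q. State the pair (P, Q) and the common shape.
P = [1, 2, 5, 8] / [3, 6, 7] / [4];  Q = [1, 2, 4, 5] / [3, 7, 8] / [6];  common shape = (4, 3, 1)

Row-insert the values π_1, π_2, … into P one at a time, bumping the leftmost entry strictly greater than the inserted value down to the next row. The recording tableau Q records, in position (i, j), the step at which that cell was added to P.
  Insert 4 (step 1): P = [4];  Q = [1]
  Insert 6 (step 2): P = [4, 6];  Q = [1, 2]
  Insert 3 (step 3): P = [3, 6] / [4];  Q = [1, 2] / [3]
  Insert 7 (step 4): P = [3, 6, 7] / [4];  Q = [1, 2, 4] / [3]
  Insert 8 (step 5): P = [3, 6, 7, 8] / [4];  Q = [1, 2, 4, 5] / [3]
  Insert 1 (step 6): P = [1, 6, 7, 8] / [3] / [4];  Q = [1, 2, 4, 5] / [3] / [6]
  Insert 2 (step 7): P = [1, 2, 7, 8] / [3, 6] / [4];  Q = [1, 2, 4, 5] / [3, 7] / [6]
  Insert 5 (step 8): P = [1, 2, 5, 8] / [3, 6, 7] / [4];  Q = [1, 2, 4, 5] / [3, 7, 8] / [6]
Final shape: (4, 3, 1).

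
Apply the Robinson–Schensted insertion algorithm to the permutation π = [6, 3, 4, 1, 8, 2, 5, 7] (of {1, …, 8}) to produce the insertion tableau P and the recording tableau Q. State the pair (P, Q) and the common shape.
P = [1, 2, 5, 7] / [3, 4, 8] / [6];  Q = [1, 3, 5, 8] / [2, 6, 7] / [4];  common shape = (4, 3, 1)

Row-insert the values π_1, π_2, … into P one at a time, bumping the leftmost entry strictly greater than the inserted value down to the next row. The recording tableau Q records, in position (i, j), the step at which that cell was added to P.
  Insert 6 (step 1): P = [6];  Q = [1]
  Insert 3 (step 2): P = [3] / [6];  Q = [1] / [2]
  Insert 4 (step 3): P = [3, 4] / [6];  Q = [1, 3] / [2]
  Insert 1 (step 4): P = [1, 4] / [3] / [6];  Q = [1, 3] / [2] / [4]
  Insert 8 (step 5): P = [1, 4, 8] / [3] / [6];  Q = [1, 3, 5] / [2] / [4]
  Insert 2 (step 6): P = [1, 2, 8] / [3, 4] / [6];  Q = [1, 3, 5] / [2, 6] / [4]
  Insert 5 (step 7): P = [1, 2, 5] / [3, 4, 8] / [6];  Q = [1, 3, 5] / [2, 6, 7] / [4]
  Insert 7 (step 8): P = [1, 2, 5, 7] / [3, 4, 8] / [6];  Q = [1, 3, 5, 8] / [2, 6, 7] / [4]
Final shape: (4, 3, 1).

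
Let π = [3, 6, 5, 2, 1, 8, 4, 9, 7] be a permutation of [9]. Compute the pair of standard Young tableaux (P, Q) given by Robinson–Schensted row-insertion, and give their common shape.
P = [1, 4, 7, 9] / [2, 5, 8] / [3] / [6];  Q = [1, 2, 6, 8] / [3, 7, 9] / [4] / [5];  common shape = (4, 3, 1, 1)

Row-insert the values π_1, π_2, … into P one at a time, bumping the leftmost entry strictly greater than the inserted value down to the next row. The recording tableau Q records, in position (i, j), the step at which that cell was added to P.
  Insert 3 (step 1): P = [3];  Q = [1]
  Insert 6 (step 2): P = [3, 6];  Q = [1, 2]
  Insert 5 (step 3): P = [3, 5] / [6];  Q = [1, 2] / [3]
  Insert 2 (step 4): P = [2, 5] / [3] / [6];  Q = [1, 2] / [3] / [4]
  Insert 1 (step 5): P = [1, 5] / [2] / [3] / [6];  Q = [1, 2] / [3] / [4] / [5]
  Insert 8 (step 6): P = [1, 5, 8] / [2] / [3] / [6];  Q = [1, 2, 6] / [3] / [4] / [5]
  Insert 4 (step 7): P = [1, 4, 8] / [2, 5] / [3] / [6];  Q = [1, 2, 6] / [3, 7] / [4] / [5]
  Insert 9 (step 8): P = [1, 4, 8, 9] / [2, 5] / [3] / [6];  Q = [1, 2, 6, 8] / [3, 7] / [4] / [5]
  Insert 7 (step 9): P = [1, 4, 7, 9] / [2, 5, 8] / [3] / [6];  Q = [1, 2, 6, 8] / [3, 7, 9] / [4] / [5]
Final shape: (4, 3, 1, 1).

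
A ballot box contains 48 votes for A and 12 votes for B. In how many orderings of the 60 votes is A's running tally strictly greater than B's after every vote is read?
Strict-lead orderings = 839615306985

Total orderings of the 60 votes with 48 for A: C(60, 48) = 1399358844975. By the Bertrand ballot formula (Cycle Lemma / reflection principle), the number of orderings in which A is strictly ahead of B throughout is (p − q)/(p + q) · C(p + q, p) = (48 − 12)/(48 + 12) · 1399358844975 = 839615306985.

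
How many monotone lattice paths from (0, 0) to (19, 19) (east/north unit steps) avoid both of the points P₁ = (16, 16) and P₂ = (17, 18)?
Number of paths = 15120676560

Inclusion–exclusion. Total paths: C(38, 19) = 35345263800. Through P₁: C(32, 16)·C(6, 3) = 12021607800. Through P₂: C(35, 17)·C(3, 2) = 13612702950. Since P₁ is strictly southwest of P₂, a monotone path through both must visit P₁ then P₂; paths through both = C(32, 16)·C(3, 1)·C(3, 2) = 5409723510. Avoid both = 35345263800 − 12021607800 − 13612702950 + 5409723510 = 15120676560.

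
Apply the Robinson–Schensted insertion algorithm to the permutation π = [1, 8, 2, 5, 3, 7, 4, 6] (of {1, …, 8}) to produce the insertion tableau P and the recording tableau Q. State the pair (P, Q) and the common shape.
P = [1, 2, 3, 4, 6] / [5, 7] / [8];  Q = [1, 2, 4, 6, 8] / [3, 7] / [5];  common shape = (5, 2, 1)

Row-insert the values π_1, π_2, … into P one at a time, bumping the leftmost entry strictly greater than the inserted value down to the next row. The recording tableau Q records, in position (i, j), the step at which that cell was added to P.
  Insert 1 (step 1): P = [1];  Q = [1]
  Insert 8 (step 2): P = [1, 8];  Q = [1, 2]
  Insert 2 (step 3): P = [1, 2] / [8];  Q = [1, 2] / [3]
  Insert 5 (step 4): P = [1, 2, 5] / [8];  Q = [1, 2, 4] / [3]
  Insert 3 (step 5): P = [1, 2, 3] / [5] / [8];  Q = [1, 2, 4] / [3] / [5]
  Insert 7 (step 6): P = [1, 2, 3, 7] / [5] / [8];  Q = [1, 2, 4, 6] / [3] / [5]
  Insert 4 (step 7): P = [1, 2, 3, 4] / [5, 7] / [8];  Q = [1, 2, 4, 6] / [3, 7] / [5]
  Insert 6 (step 8): P = [1, 2, 3, 4, 6] / [5, 7] / [8];  Q = [1, 2, 4, 6, 8] / [3, 7] / [5]
Final shape: (5, 2, 1).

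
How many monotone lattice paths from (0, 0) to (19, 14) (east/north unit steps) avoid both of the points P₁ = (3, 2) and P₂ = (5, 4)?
Number of paths = 385148754

Inclusion–exclusion. Total paths: C(33, 19) = 818809200. Through P₁: C(5, 3)·C(28, 16) = 304217550. Through P₂: C(9, 5)·C(24, 14) = 247118256. Since P₁ is strictly southwest of P₂, a monotone path through both must visit P₁ then P₂; paths through both = C(5, 3)·C(4, 2)·C(24, 14) = 117675360. Avoid both = 818809200 − 304217550 − 247118256 + 117675360 = 385148754.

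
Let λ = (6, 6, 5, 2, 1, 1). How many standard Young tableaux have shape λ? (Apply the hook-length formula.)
# SYT of shape (6, 6, 5, 2, 1, 1) = 299984958

Hook-length formula: f^λ = n! / Π hook(c), product over all cells c of the Young diagram. For λ = (6, 6, 5, 2, 1, 1), n = 21 boxes. Hook lengths by row (left-to-right, top-to-bottom): [11, 8, 6, 5, 4, 2]; [10, 7, 5, 4, 3, 1]; [8, 5, 3, 2, 1]; [4, 1]; [2]; [1]. Product of hooks = 170311680000. So f^λ = 21! / 170311680000 = 51090942171709440000 / 170311680000 = 299984958.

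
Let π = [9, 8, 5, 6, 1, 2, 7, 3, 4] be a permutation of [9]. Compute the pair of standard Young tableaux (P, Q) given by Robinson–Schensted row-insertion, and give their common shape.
P = [1, 2, 3, 4] / [5, 6, 7] / [8] / [9];  Q = [1, 4, 7, 9] / [2, 6, 8] / [3] / [5];  common shape = (4, 3, 1, 1)

Row-insert the values π_1, π_2, … into P one at a time, bumping the leftmost entry strictly greater than the inserted value down to the next row. The recording tableau Q records, in position (i, j), the step at which that cell was added to P.
  Insert 9 (step 1): P = [9];  Q = [1]
  Insert 8 (step 2): P = [8] / [9];  Q = [1] / [2]
  Insert 5 (step 3): P = [5] / [8] / [9];  Q = [1] / [2] / [3]
  Insert 6 (step 4): P = [5, 6] / [8] / [9];  Q = [1, 4] / [2] / [3]
  Insert 1 (step 5): P = [1, 6] / [5] / [8] / [9];  Q = [1, 4] / [2] / [3] / [5]
  Insert 2 (step 6): P = [1, 2] / [5, 6] / [8] / [9];  Q = [1, 4] / [2, 6] / [3] / [5]
  Insert 7 (step 7): P = [1, 2, 7] / [5, 6] / [8] / [9];  Q = [1, 4, 7] / [2, 6] / [3] / [5]
  Insert 3 (step 8): P = [1, 2, 3] / [5, 6, 7] / [8] / [9];  Q = [1, 4, 7] / [2, 6, 8] / [3] / [5]
  Insert 4 (step 9): P = [1, 2, 3, 4] / [5, 6, 7] / [8] / [9];  Q = [1, 4, 7, 9] / [2, 6, 8] / [3] / [5]
Final shape: (4, 3, 1, 1).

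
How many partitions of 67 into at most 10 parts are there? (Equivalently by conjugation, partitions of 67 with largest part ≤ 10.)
p(67, parts ≤ 10) = 399705

Use the recurrence p(n, m) = p(n, m−1) + p(n−m, m): either the largest part is < m (count p(n, m−1)) or the largest part is exactly m (remove one copy of m, count p(n−m, m)). With p(0, ·) = 1 this gives p(67, parts ≤ 10) = 399705. (By conjugating Young diagrams, this also counts partitions of 67 into at most 10 parts.)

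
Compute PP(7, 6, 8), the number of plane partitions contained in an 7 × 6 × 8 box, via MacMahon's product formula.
PP(7, 6, 8) = 19702998159210080

Evaluate the triple product over i = 1..7, j = 1..6, k = 1..8. The factors are (2/1) · (3/2) · (4/3) · (5/4) · (6/5) · (7/6) · (8/7) · (9/8) · … (336 factors total). The numerators and denominators telescope so the product is an integer; carrying out the multiplication exactly gives PP(7, 6, 8) = 19702998159210080.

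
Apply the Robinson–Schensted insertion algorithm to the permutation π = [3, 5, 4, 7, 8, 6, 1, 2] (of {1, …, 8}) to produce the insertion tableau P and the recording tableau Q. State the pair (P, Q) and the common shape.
P = [1, 2, 6, 8] / [3, 4] / [5, 7];  Q = [1, 2, 4, 5] / [3, 6] / [7, 8];  common shape = (4, 2, 2)

Row-insert the values π_1, π_2, … into P one at a time, bumping the leftmost entry strictly greater than the inserted value down to the next row. The recording tableau Q records, in position (i, j), the step at which that cell was added to P.
  Insert 3 (step 1): P = [3];  Q = [1]
  Insert 5 (step 2): P = [3, 5];  Q = [1, 2]
  Insert 4 (step 3): P = [3, 4] / [5];  Q = [1, 2] / [3]
  Insert 7 (step 4): P = [3, 4, 7] / [5];  Q = [1, 2, 4] / [3]
  Insert 8 (step 5): P = [3, 4, 7, 8] / [5];  Q = [1, 2, 4, 5] / [3]
  Insert 6 (step 6): P = [3, 4, 6, 8] / [5, 7];  Q = [1, 2, 4, 5] / [3, 6]
  Insert 1 (step 7): P = [1, 4, 6, 8] / [3, 7] / [5];  Q = [1, 2, 4, 5] / [3, 6] / [7]
  Insert 2 (step 8): P = [1, 2, 6, 8] / [3, 4] / [5, 7];  Q = [1, 2, 4, 5] / [3, 6] / [7, 8]
Final shape: (4, 2, 2).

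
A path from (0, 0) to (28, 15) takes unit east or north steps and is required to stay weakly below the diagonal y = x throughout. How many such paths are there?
Number of paths = 73153696336

By the reflection principle (André's argument), the number of monotone paths to (28, 15) with n ≤ m that never go above y = x is C(43, 28) − C(43, 29) = 151532656696 − 78378960360 = 73153696336.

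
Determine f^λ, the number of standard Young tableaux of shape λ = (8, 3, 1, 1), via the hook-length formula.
# SYT of shape (8, 3, 1, 1) = 4212

Hook-length formula: f^λ = n! / Π hook(c), product over all cells c of the Young diagram. For λ = (8, 3, 1, 1), n = 13 boxes. Hook lengths by row (left-to-right, top-to-bottom): [11, 8, 7, 5, 4, 3, 2, 1]; [5, 2, 1]; [2]; [1]. Product of hooks = 1478400. So f^λ = 13! / 1478400 = 6227020800 / 1478400 = 4212.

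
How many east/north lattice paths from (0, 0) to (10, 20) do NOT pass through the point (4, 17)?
Number of paths = 29542275

Total paths from (0, 0) to (10, 20): C(30, 10) = 30045015. Paths through (4, 17): (paths (0, 0) → (4, 17)) × (paths (4, 17) → (10, 20)) = C(21, 4) · C(9, 6) = 5985 · 84 = 502740. Avoidance count = 30045015 − 502740 = 29542275.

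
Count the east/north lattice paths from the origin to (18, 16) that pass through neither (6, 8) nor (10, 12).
Number of paths = 1609637700

Inclusion–exclusion. Total paths: C(34, 18) = 2203961430. Through P₁: C(14, 6)·C(20, 12) = 378287910. Through P₂: C(22, 10)·C(12, 8) = 320089770. Since P₁ is strictly southwest of P₂, a monotone path through both must visit P₁ then P₂; paths through both = C(14, 6)·C(8, 4)·C(12, 8) = 104053950. Avoid both = 2203961430 − 378287910 − 320089770 + 104053950 = 1609637700.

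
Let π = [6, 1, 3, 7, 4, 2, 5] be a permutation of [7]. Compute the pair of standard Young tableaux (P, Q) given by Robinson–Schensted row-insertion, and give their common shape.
P = [1, 2, 4, 5] / [3, 7] / [6];  Q = [1, 3, 4, 7] / [2, 5] / [6];  common shape = (4, 2, 1)

Row-insert the values π_1, π_2, … into P one at a time, bumping the leftmost entry strictly greater than the inserted value down to the next row. The recording tableau Q records, in position (i, j), the step at which that cell was added to P.
  Insert 6 (step 1): P = [6];  Q = [1]
  Insert 1 (step 2): P = [1] / [6];  Q = [1] / [2]
  Insert 3 (step 3): P = [1, 3] / [6];  Q = [1, 3] / [2]
  Insert 7 (step 4): P = [1, 3, 7] / [6];  Q = [1, 3, 4] / [2]
  Insert 4 (step 5): P = [1, 3, 4] / [6, 7];  Q = [1, 3, 4] / [2, 5]
  Insert 2 (step 6): P = [1, 2, 4] / [3, 7] / [6];  Q = [1, 3, 4] / [2, 5] / [6]
  Insert 5 (step 7): P = [1, 2, 4, 5] / [3, 7] / [6];  Q = [1, 3, 4, 7] / [2, 5] / [6]
Final shape: (4, 2, 1).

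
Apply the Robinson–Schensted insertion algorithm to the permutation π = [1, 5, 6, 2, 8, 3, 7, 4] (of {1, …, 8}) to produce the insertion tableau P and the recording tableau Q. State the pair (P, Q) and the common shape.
P = [1, 2, 3, 4] / [5, 6, 7] / [8];  Q = [1, 2, 3, 5] / [4, 6, 7] / [8];  common shape = (4, 3, 1)

Row-insert the values π_1, π_2, … into P one at a time, bumping the leftmost entry strictly greater than the inserted value down to the next row. The recording tableau Q records, in position (i, j), the step at which that cell was added to P.
  Insert 1 (step 1): P = [1];  Q = [1]
  Insert 5 (step 2): P = [1, 5];  Q = [1, 2]
  Insert 6 (step 3): P = [1, 5, 6];  Q = [1, 2, 3]
  Insert 2 (step 4): P = [1, 2, 6] / [5];  Q = [1, 2, 3] / [4]
  Insert 8 (step 5): P = [1, 2, 6, 8] / [5];  Q = [1, 2, 3, 5] / [4]
  Insert 3 (step 6): P = [1, 2, 3, 8] / [5, 6];  Q = [1, 2, 3, 5] / [4, 6]
  Insert 7 (step 7): P = [1, 2, 3, 7] / [5, 6, 8];  Q = [1, 2, 3, 5] / [4, 6, 7]
  Insert 4 (step 8): P = [1, 2, 3, 4] / [5, 6, 7] / [8];  Q = [1, 2, 3, 5] / [4, 6, 7] / [8]
Final shape: (4, 3, 1).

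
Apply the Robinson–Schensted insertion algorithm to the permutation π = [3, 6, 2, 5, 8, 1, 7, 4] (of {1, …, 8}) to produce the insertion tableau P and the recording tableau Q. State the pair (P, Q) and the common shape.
P = [1, 4, 7] / [2, 5, 8] / [3, 6];  Q = [1, 2, 5] / [3, 4, 7] / [6, 8];  common shape = (3, 3, 2)

Row-insert the values π_1, π_2, … into P one at a time, bumping the leftmost entry strictly greater than the inserted value down to the next row. The recording tableau Q records, in position (i, j), the step at which that cell was added to P.
  Insert 3 (step 1): P = [3];  Q = [1]
  Insert 6 (step 2): P = [3, 6];  Q = [1, 2]
  Insert 2 (step 3): P = [2, 6] / [3];  Q = [1, 2] / [3]
  Insert 5 (step 4): P = [2, 5] / [3, 6];  Q = [1, 2] / [3, 4]
  Insert 8 (step 5): P = [2, 5, 8] / [3, 6];  Q = [1, 2, 5] / [3, 4]
  Insert 1 (step 6): P = [1, 5, 8] / [2, 6] / [3];  Q = [1, 2, 5] / [3, 4] / [6]
  Insert 7 (step 7): P = [1, 5, 7] / [2, 6, 8] / [3];  Q = [1, 2, 5] / [3, 4, 7] / [6]
  Insert 4 (step 8): P = [1, 4, 7] / [2, 5, 8] / [3, 6];  Q = [1, 2, 5] / [3, 4, 7] / [6, 8]
Final shape: (3, 3, 2).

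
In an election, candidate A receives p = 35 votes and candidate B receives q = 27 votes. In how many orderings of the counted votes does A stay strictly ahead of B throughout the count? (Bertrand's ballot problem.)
Strict-lead orderings = 36089364289846448

Total orderings of the 62 votes with 35 for A: C(62, 35) = 279692573246309972. By the Bertrand ballot formula (Cycle Lemma / reflection principle), the number of orderings in which A is strictly ahead of B throughout is (p − q)/(p + q) · C(p + q, p) = (35 − 27)/(35 + 27) · 279692573246309972 = 36089364289846448.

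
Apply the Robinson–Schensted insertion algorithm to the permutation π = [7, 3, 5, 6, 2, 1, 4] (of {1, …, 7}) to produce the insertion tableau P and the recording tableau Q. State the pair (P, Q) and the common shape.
P = [1, 4, 6] / [2, 5] / [3] / [7];  Q = [1, 3, 4] / [2, 7] / [5] / [6];  common shape = (3, 2, 1, 1)

Row-insert the values π_1, π_2, … into P one at a time, bumping the leftmost entry strictly greater than the inserted value down to the next row. The recording tableau Q records, in position (i, j), the step at which that cell was added to P.
  Insert 7 (step 1): P = [7];  Q = [1]
  Insert 3 (step 2): P = [3] / [7];  Q = [1] / [2]
  Insert 5 (step 3): P = [3, 5] / [7];  Q = [1, 3] / [2]
  Insert 6 (step 4): P = [3, 5, 6] / [7];  Q = [1, 3, 4] / [2]
  Insert 2 (step 5): P = [2, 5, 6] / [3] / [7];  Q = [1, 3, 4] / [2] / [5]
  Insert 1 (step 6): P = [1, 5, 6] / [2] / [3] / [7];  Q = [1, 3, 4] / [2] / [5] / [6]
  Insert 4 (step 7): P = [1, 4, 6] / [2, 5] / [3] / [7];  Q = [1, 3, 4] / [2, 7] / [5] / [6]
Final shape: (3, 2, 1, 1).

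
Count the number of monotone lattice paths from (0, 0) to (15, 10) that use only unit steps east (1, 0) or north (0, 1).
Number of paths = 3268760

A monotone lattice path from (0, 0) to (15, 10) consists of 15 east steps and 10 north steps in some order, so it is determined by which 15 of the 25 steps are east. The count is C(25, 15) = 3268760.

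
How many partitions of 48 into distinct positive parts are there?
q(48) = 2910

A partition into distinct parts is a strictly decreasing sequence summing to n. The recurrence d(n, m) = d(n, m−1) + d(n−m, m−1) (use part m at most once) with q(n) = d(n, n) gives q(48) = 2910. (Euler's theorem: # distinct-part partitions = # odd-part partitions.)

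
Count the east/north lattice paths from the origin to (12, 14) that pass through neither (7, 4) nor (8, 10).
Number of paths = 5765350

Inclusion–exclusion. Total paths: C(26, 12) = 9657700. Through P₁: C(11, 7)·C(15, 5) = 990990. Through P₂: C(18, 8)·C(8, 4) = 3063060. Since P₁ is strictly southwest of P₂, a monotone path through both must visit P₁ then P₂; paths through both = C(11, 7)·C(7, 1)·C(8, 4) = 161700. Avoid both = 9657700 − 990990 − 3063060 + 161700 = 5765350.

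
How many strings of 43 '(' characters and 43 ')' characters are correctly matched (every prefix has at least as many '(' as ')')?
C_43 = 150853479205085351660700

These balanced parentheses are counted by the Catalan number C_n = (1/(n + 1)) · C(2n, n). For n = 43: C_43 = (1/44) · C(86, 43) = 6637553085023755473070800/44 = 150853479205085351660700.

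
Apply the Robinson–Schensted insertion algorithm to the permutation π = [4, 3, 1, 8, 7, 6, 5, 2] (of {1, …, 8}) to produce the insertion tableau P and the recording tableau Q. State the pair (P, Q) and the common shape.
P = [1, 2] / [3, 5] / [4, 6] / [7] / [8];  Q = [1, 4] / [2, 5] / [3, 6] / [7] / [8];  common shape = (2, 2, 2, 1, 1)

Row-insert the values π_1, π_2, … into P one at a time, bumping the leftmost entry strictly greater than the inserted value down to the next row. The recording tableau Q records, in position (i, j), the step at which that cell was added to P.
  Insert 4 (step 1): P = [4];  Q = [1]
  Insert 3 (step 2): P = [3] / [4];  Q = [1] / [2]
  Insert 1 (step 3): P = [1] / [3] / [4];  Q = [1] / [2] / [3]
  Insert 8 (step 4): P = [1, 8] / [3] / [4];  Q = [1, 4] / [2] / [3]
  Insert 7 (step 5): P = [1, 7] / [3, 8] / [4];  Q = [1, 4] / [2, 5] / [3]
  Insert 6 (step 6): P = [1, 6] / [3, 7] / [4, 8];  Q = [1, 4] / [2, 5] / [3, 6]
  Insert 5 (step 7): P = [1, 5] / [3, 6] / [4, 7] / [8];  Q = [1, 4] / [2, 5] / [3, 6] / [7]
  Insert 2 (step 8): P = [1, 2] / [3, 5] / [4, 6] / [7] / [8];  Q = [1, 4] / [2, 5] / [3, 6] / [7] / [8]
Final shape: (2, 2, 2, 1, 1).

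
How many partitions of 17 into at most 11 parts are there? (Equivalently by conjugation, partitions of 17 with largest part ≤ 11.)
p(17, parts ≤ 11) = 278

Use the recurrence p(n, m) = p(n, m−1) + p(n−m, m): either the largest part is < m (count p(n, m−1)) or the largest part is exactly m (remove one copy of m, count p(n−m, m)). With p(0, ·) = 1 this gives p(17, parts ≤ 11) = 278. (By conjugating Young diagrams, this also counts partitions of 17 into at most 11 parts.)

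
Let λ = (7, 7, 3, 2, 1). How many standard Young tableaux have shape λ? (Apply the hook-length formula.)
# SYT of shape (7, 7, 3, 2, 1) = 56434560

Hook-length formula: f^λ = n! / Π hook(c), product over all cells c of the Young diagram. For λ = (7, 7, 3, 2, 1), n = 20 boxes. Hook lengths by row (left-to-right, top-to-bottom): [11, 9, 7, 5, 4, 3, 2]; [10, 8, 6, 4, 3, 2, 1]; [5, 3, 1]; [3, 1]; [1]. Product of hooks = 43110144000. So f^λ = 20! / 43110144000 = 2432902008176640000 / 43110144000 = 56434560.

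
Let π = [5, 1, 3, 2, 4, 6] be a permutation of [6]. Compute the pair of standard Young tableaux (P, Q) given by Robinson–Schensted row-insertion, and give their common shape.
P = [1, 2, 4, 6] / [3] / [5];  Q = [1, 3, 5, 6] / [2] / [4];  common shape = (4, 1, 1)

Row-insert the values π_1, π_2, … into P one at a time, bumping the leftmost entry strictly greater than the inserted value down to the next row. The recording tableau Q records, in position (i, j), the step at which that cell was added to P.
  Insert 5 (step 1): P = [5];  Q = [1]
  Insert 1 (step 2): P = [1] / [5];  Q = [1] / [2]
  Insert 3 (step 3): P = [1, 3] / [5];  Q = [1, 3] / [2]
  Insert 2 (step 4): P = [1, 2] / [3] / [5];  Q = [1, 3] / [2] / [4]
  Insert 4 (step 5): P = [1, 2, 4] / [3] / [5];  Q = [1, 3, 5] / [2] / [4]
  Insert 6 (step 6): P = [1, 2, 4, 6] / [3] / [5];  Q = [1, 3, 5, 6] / [2] / [4]
Final shape: (4, 1, 1).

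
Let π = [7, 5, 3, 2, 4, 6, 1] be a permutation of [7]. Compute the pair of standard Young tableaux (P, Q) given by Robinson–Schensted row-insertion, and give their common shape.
P = [1, 4, 6] / [2] / [3] / [5] / [7];  Q = [1, 5, 6] / [2] / [3] / [4] / [7];  common shape = (3, 1, 1, 1, 1)

Row-insert the values π_1, π_2, … into P one at a time, bumping the leftmost entry strictly greater than the inserted value down to the next row. The recording tableau Q records, in position (i, j), the step at which that cell was added to P.
  Insert 7 (step 1): P = [7];  Q = [1]
  Insert 5 (step 2): P = [5] / [7];  Q = [1] / [2]
  Insert 3 (step 3): P = [3] / [5] / [7];  Q = [1] / [2] / [3]
  Insert 2 (step 4): P = [2] / [3] / [5] / [7];  Q = [1] / [2] / [3] / [4]
  Insert 4 (step 5): P = [2, 4] / [3] / [5] / [7];  Q = [1, 5] / [2] / [3] / [4]
  Insert 6 (step 6): P = [2, 4, 6] / [3] / [5] / [7];  Q = [1, 5, 6] / [2] / [3] / [4]
  Insert 1 (step 7): P = [1, 4, 6] / [2] / [3] / [5] / [7];  Q = [1, 5, 6] / [2] / [3] / [4] / [7]
Final shape: (3, 1, 1, 1, 1).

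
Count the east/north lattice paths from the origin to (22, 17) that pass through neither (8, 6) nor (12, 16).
Number of paths = 37333972338

Inclusion–exclusion. Total paths: C(39, 22) = 51021117810. Through P₁: C(14, 8)·C(25, 14) = 13385572200. Through P₂: C(28, 12)·C(11, 10) = 334639305. Since P₁ is strictly southwest of P₂, a monotone path through both must visit P₁ then P₂; paths through both = C(14, 8)·C(14, 4)·C(11, 10) = 33066033. Avoid both = 51021117810 − 13385572200 − 334639305 + 33066033 = 37333972338.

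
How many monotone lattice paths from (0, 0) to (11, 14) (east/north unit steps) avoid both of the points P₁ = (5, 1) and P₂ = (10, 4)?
Number of paths = 4287293

Inclusion–exclusion. Total paths: C(25, 11) = 4457400. Through P₁: C(6, 5)·C(19, 6) = 162792. Through P₂: C(14, 10)·C(11, 1) = 11011. Since P₁ is strictly southwest of P₂, a monotone path through both must visit P₁ then P₂; paths through both = C(6, 5)·C(8, 5)·C(11, 1) = 3696. Avoid both = 4457400 − 162792 − 11011 + 3696 = 4287293.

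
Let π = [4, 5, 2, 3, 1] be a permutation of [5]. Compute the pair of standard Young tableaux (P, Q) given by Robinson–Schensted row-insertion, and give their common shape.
P = [1, 3] / [2, 5] / [4];  Q = [1, 2] / [3, 4] / [5];  common shape = (2, 2, 1)

Row-insert the values π_1, π_2, … into P one at a time, bumping the leftmost entry strictly greater than the inserted value down to the next row. The recording tableau Q records, in position (i, j), the step at which that cell was added to P.
  Insert 4 (step 1): P = [4];  Q = [1]
  Insert 5 (step 2): P = [4, 5];  Q = [1, 2]
  Insert 2 (step 3): P = [2, 5] / [4];  Q = [1, 2] / [3]
  Insert 3 (step 4): P = [2, 3] / [4, 5];  Q = [1, 2] / [3, 4]
  Insert 1 (step 5): P = [1, 3] / [2, 5] / [4];  Q = [1, 2] / [3, 4] / [5]
Final shape: (2, 2, 1).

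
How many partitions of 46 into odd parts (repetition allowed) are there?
p_odd(46) = 2304

Enumerate partitions using only odd parts via the recurrence o(n, m) = o(n, m−2) + o(n−m, m) over odd m, starting from the largest odd part ≤ n. This gives p_odd(46) = 2304. (Euler's theorem: equals the count of distinct-part partitions.)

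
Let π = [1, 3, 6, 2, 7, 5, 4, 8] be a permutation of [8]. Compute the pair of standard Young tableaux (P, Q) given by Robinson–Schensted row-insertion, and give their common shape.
P = [1, 2, 4, 7, 8] / [3, 5] / [6];  Q = [1, 2, 3, 5, 8] / [4, 6] / [7];  common shape = (5, 2, 1)

Row-insert the values π_1, π_2, … into P one at a time, bumping the leftmost entry strictly greater than the inserted value down to the next row. The recording tableau Q records, in position (i, j), the step at which that cell was added to P.
  Insert 1 (step 1): P = [1];  Q = [1]
  Insert 3 (step 2): P = [1, 3];  Q = [1, 2]
  Insert 6 (step 3): P = [1, 3, 6];  Q = [1, 2, 3]
  Insert 2 (step 4): P = [1, 2, 6] / [3];  Q = [1, 2, 3] / [4]
  Insert 7 (step 5): P = [1, 2, 6, 7] / [3];  Q = [1, 2, 3, 5] / [4]
  Insert 5 (step 6): P = [1, 2, 5, 7] / [3, 6];  Q = [1, 2, 3, 5] / [4, 6]
  Insert 4 (step 7): P = [1, 2, 4, 7] / [3, 5] / [6];  Q = [1, 2, 3, 5] / [4, 6] / [7]
  Insert 8 (step 8): P = [1, 2, 4, 7, 8] / [3, 5] / [6];  Q = [1, 2, 3, 5, 8] / [4, 6] / [7]
Final shape: (5, 2, 1).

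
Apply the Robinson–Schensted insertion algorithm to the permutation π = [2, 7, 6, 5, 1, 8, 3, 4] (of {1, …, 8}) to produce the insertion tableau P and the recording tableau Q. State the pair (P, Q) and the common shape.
P = [1, 3, 4] / [2, 5, 8] / [6] / [7];  Q = [1, 2, 6] / [3, 7, 8] / [4] / [5];  common shape = (3, 3, 1, 1)

Row-insert the values π_1, π_2, … into P one at a time, bumping the leftmost entry strictly greater than the inserted value down to the next row. The recording tableau Q records, in position (i, j), the step at which that cell was added to P.
  Insert 2 (step 1): P = [2];  Q = [1]
  Insert 7 (step 2): P = [2, 7];  Q = [1, 2]
  Insert 6 (step 3): P = [2, 6] / [7];  Q = [1, 2] / [3]
  Insert 5 (step 4): P = [2, 5] / [6] / [7];  Q = [1, 2] / [3] / [4]
  Insert 1 (step 5): P = [1, 5] / [2] / [6] / [7];  Q = [1, 2] / [3] / [4] / [5]
  Insert 8 (step 6): P = [1, 5, 8] / [2] / [6] / [7];  Q = [1, 2, 6] / [3] / [4] / [5]
  Insert 3 (step 7): P = [1, 3, 8] / [2, 5] / [6] / [7];  Q = [1, 2, 6] / [3, 7] / [4] / [5]
  Insert 4 (step 8): P = [1, 3, 4] / [2, 5, 8] / [6] / [7];  Q = [1, 2, 6] / [3, 7, 8] / [4] / [5]
Final shape: (3, 3, 1, 1).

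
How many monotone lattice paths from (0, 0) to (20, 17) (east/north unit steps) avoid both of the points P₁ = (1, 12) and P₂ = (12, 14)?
Number of paths = 14311462968

Inclusion–exclusion. Total paths: C(37, 20) = 15905368710. Through P₁: C(13, 1)·C(24, 19) = 552552. Through P₂: C(26, 12)·C(11, 8) = 1593520500. Since P₁ is strictly southwest of P₂, a monotone path through both must visit P₁ then P₂; paths through both = C(13, 1)·C(13, 11)·C(11, 8) = 167310. Avoid both = 15905368710 − 552552 − 1593520500 + 167310 = 14311462968.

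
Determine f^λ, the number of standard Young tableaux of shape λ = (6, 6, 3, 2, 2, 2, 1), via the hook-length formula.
# SYT of shape (6, 6, 3, 2, 2, 2, 1) = 1738184448

Hook-length formula: f^λ = n! / Π hook(c), product over all cells c of the Young diagram. For λ = (6, 6, 3, 2, 2, 2, 1), n = 22 boxes. Hook lengths by row (left-to-right, top-to-bottom): [12, 10, 6, 4, 3, 2]; [11, 9, 5, 3, 2, 1]; [7, 5, 1]; [5, 3]; [4, 2]; [3, 1]; [1]. Product of hooks = 646652160000. So f^λ = 22! / 646652160000 = 1124000727777607680000 / 646652160000 = 1738184448.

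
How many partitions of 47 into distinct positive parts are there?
q(47) = 2590

A partition into distinct parts is a strictly decreasing sequence summing to n. The recurrence d(n, m) = d(n, m−1) + d(n−m, m−1) (use part m at most once) with q(n) = d(n, n) gives q(47) = 2590. (Euler's theorem: # distinct-part partitions = # odd-part partitions.)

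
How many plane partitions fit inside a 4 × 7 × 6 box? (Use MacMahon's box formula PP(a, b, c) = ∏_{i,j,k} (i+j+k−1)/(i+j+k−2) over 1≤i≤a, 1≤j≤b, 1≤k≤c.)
PP(4, 7, 6) = 12544848030

Evaluate the triple product over i = 1..4, j = 1..7, k = 1..6. The factors are (2/1) · (3/2) · (4/3) · (5/4) · (6/5) · (7/6) · (3/2) · (4/3) · … (168 factors total). The numerators and denominators telescope so the product is an integer; carrying out the multiplication exactly gives PP(4, 7, 6) = 12544848030.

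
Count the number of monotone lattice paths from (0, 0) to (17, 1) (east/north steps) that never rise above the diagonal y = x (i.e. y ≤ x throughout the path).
Number of paths = 17

By the reflection principle (André's argument), the number of monotone paths to (17, 1) with n ≤ m that never go above y = x is C(18, 17) − C(18, 18) = 18 − 1 = 17.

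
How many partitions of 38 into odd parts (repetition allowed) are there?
p_odd(38) = 864

Enumerate partitions using only odd parts via the recurrence o(n, m) = o(n, m−2) + o(n−m, m) over odd m, starting from the largest odd part ≤ n. This gives p_odd(38) = 864. (Euler's theorem: equals the count of distinct-part partitions.)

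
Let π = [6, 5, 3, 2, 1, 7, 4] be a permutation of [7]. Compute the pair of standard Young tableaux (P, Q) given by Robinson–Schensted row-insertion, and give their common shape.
P = [1, 4] / [2, 7] / [3] / [5] / [6];  Q = [1, 6] / [2, 7] / [3] / [4] / [5];  common shape = (2, 2, 1, 1, 1)

Row-insert the values π_1, π_2, … into P one at a time, bumping the leftmost entry strictly greater than the inserted value down to the next row. The recording tableau Q records, in position (i, j), the step at which that cell was added to P.
  Insert 6 (step 1): P = [6];  Q = [1]
  Insert 5 (step 2): P = [5] / [6];  Q = [1] / [2]
  Insert 3 (step 3): P = [3] / [5] / [6];  Q = [1] / [2] / [3]
  Insert 2 (step 4): P = [2] / [3] / [5] / [6];  Q = [1] / [2] / [3] / [4]
  Insert 1 (step 5): P = [1] / [2] / [3] / [5] / [6];  Q = [1] / [2] / [3] / [4] / [5]
  Insert 7 (step 6): P = [1, 7] / [2] / [3] / [5] / [6];  Q = [1, 6] / [2] / [3] / [4] / [5]
  Insert 4 (step 7): P = [1, 4] / [2, 7] / [3] / [5] / [6];  Q = [1, 6] / [2, 7] / [3] / [4] / [5]
Final shape: (2, 2, 1, 1, 1).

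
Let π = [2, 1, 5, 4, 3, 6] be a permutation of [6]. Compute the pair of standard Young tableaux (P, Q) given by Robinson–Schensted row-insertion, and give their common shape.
P = [1, 3, 6] / [2, 4] / [5];  Q = [1, 3, 6] / [2, 4] / [5];  common shape = (3, 2, 1)

Row-insert the values π_1, π_2, … into P one at a time, bumping the leftmost entry strictly greater than the inserted value down to the next row. The recording tableau Q records, in position (i, j), the step at which that cell was added to P.
  Insert 2 (step 1): P = [2];  Q = [1]
  Insert 1 (step 2): P = [1] / [2];  Q = [1] / [2]
  Insert 5 (step 3): P = [1, 5] / [2];  Q = [1, 3] / [2]
  Insert 4 (step 4): P = [1, 4] / [2, 5];  Q = [1, 3] / [2, 4]
  Insert 3 (step 5): P = [1, 3] / [2, 4] / [5];  Q = [1, 3] / [2, 4] / [5]
  Insert 6 (step 6): P = [1, 3, 6] / [2, 4] / [5];  Q = [1, 3, 6] / [2, 4] / [5]
Final shape: (3, 2, 1).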